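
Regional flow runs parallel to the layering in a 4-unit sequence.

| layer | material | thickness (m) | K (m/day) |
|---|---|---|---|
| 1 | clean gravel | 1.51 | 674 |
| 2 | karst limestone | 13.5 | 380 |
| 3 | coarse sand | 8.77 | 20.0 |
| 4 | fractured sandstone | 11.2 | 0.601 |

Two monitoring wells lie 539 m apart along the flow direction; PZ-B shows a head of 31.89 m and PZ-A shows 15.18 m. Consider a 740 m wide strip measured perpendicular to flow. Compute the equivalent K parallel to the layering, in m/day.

181

Flow is parallel to layering, so each bed carries its own Darcy discharge and the transmissivities add.
Σ(K_i·b_i) = 674×1.51 + 380×13.5 + 20.0×8.77 + 0.601×11.2 = 6330 m²/day.
Total thickness b = 34.98 m, so K_eq = Σ(K_i·b_i)/b = 181.0 m/day.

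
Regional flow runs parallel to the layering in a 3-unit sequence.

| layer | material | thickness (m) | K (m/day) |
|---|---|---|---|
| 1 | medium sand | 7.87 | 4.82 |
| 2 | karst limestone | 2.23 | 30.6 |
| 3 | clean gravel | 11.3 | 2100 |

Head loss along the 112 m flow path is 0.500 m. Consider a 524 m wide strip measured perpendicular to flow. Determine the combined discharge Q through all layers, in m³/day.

55800

Flow is parallel to layering, so each bed carries its own Darcy discharge and the transmissivities add.
Σ(K_i·b_i) = 4.82×7.87 + 30.6×2.23 + 2100×11.3 = 23836 m²/day.
Hydraulic gradient i = Δh / L = 0.500 / 112 = 0.004464.
Q = Σ(K_i·b_i) · W · i = 23836 × 524 × 0.004464 = 55760 m³/day.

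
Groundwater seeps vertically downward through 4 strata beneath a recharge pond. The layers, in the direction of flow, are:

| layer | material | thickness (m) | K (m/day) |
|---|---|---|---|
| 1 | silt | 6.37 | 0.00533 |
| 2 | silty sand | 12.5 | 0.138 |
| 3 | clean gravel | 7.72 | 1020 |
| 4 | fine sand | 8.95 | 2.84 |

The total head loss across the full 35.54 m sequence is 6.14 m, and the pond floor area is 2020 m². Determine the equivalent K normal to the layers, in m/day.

0.0276

Flow is perpendicular to layering, so the layers act in series and the equivalent K is the thickness-weighted harmonic mean.
Total thickness L = 6.37 + 12.5 + 7.72 + 8.95 = 35.54 m.
Σ(b_i/K_i) = 6.37/0.00533 + 12.5/0.138 + 7.72/1020 + 8.95/2.84 = 1289 d.
K_eq = L / Σ(b_i/K_i) = 35.54 / 1289 = 0.02757 m/day.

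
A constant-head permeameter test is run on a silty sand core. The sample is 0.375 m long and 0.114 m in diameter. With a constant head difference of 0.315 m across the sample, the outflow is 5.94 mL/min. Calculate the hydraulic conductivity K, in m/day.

Cross-sectional area A = π·(d/2)² = π × (0.114/2)² = 0.01021 m².
Convert discharge: 5.94 mL/min = 9.900e-08 m³/s.
Darcy's law rearranged: K = Q·L / (A·Δh) = 9.900e-08 × 0.375 / (0.01021 × 0.315) = 1.155e-05 m/s = 0.9976 m/day.

0.998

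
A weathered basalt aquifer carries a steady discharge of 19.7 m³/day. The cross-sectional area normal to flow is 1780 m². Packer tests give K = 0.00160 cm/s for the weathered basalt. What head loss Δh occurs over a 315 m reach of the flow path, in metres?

Convert K: 0.00160 cm/s × 864 = 1.382 m/day.
From Q = K·A·i, i = Q / (K·A) = 19.7 / (1.382 × 1780) = 0.008006.
Head loss Δh = i · L = 0.008006 × 315 = 2.522 m.

2.52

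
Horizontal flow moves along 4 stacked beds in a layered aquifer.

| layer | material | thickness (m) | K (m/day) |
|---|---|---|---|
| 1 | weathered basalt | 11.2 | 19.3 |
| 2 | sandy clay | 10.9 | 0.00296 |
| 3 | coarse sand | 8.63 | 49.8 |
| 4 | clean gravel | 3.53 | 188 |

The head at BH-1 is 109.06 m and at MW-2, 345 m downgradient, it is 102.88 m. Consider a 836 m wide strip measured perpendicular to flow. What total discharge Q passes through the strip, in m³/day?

Flow is parallel to layering, so each bed carries its own Darcy discharge and the transmissivities add.
Σ(K_i·b_i) = 19.3×11.2 + 0.00296×10.9 + 49.8×8.63 + 188×3.53 = 1310 m²/day.
Hydraulic gradient i = (109.06 − 102.88) / 345 = 6.18 / 345 = 0.01791.
Q = Σ(K_i·b_i) · W · i = 1310 × 836 × 0.01791 = 19612 m³/day.

19600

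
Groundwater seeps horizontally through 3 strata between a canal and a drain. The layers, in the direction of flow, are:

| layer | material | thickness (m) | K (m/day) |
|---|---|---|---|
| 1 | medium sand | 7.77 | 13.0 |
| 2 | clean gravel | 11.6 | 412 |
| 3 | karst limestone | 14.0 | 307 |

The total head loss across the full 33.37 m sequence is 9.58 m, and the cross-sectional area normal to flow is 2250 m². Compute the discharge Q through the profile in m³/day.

Flow is perpendicular to layering, so the layers act in series and the equivalent K is the thickness-weighted harmonic mean.
Total thickness L = 7.77 + 11.6 + 14.0 = 33.37 m.
Σ(b_i/K_i) = 7.77/13.0 + 11.6/412 + 14.0/307 = 0.6715 d.
K_eq = L / Σ(b_i/K_i) = 33.37 / 0.6715 = 49.70 m/day.
Q = K_eq · A · (Δh/L) = 49.70 × 2250 × (9.58/33.37) = 32102 m³/day.

32100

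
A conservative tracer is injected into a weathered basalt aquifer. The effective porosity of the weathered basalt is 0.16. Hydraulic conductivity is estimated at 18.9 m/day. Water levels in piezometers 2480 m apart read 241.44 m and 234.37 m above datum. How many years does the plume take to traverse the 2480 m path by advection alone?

Hydraulic gradient i = (241.44 − 234.37) / 2480 = 7.07 / 2480 = 0.002851.
Darcy flux q = K · i = 18.90 × 0.002851 = 0.05388 m/day.
Seepage velocity v = q / n_e = 0.05388 / 0.16 = 0.3368 m/day.
Travel time t = L / v = 2480 / 0.3368 = 7364 days = 20.16 years.

20.2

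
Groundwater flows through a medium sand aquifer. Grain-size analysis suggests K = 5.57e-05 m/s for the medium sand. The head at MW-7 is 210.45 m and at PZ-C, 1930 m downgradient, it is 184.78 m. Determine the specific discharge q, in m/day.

0.0640

Convert K: 5.57e-05 m/s × 86400 = 4.812 m/day.
Hydraulic gradient i = (210.45 − 184.78) / 1930 = 25.67 / 1930 = 0.01330.
Specific discharge q = K · i = 4.812 × 0.01330 = 0.06401 m/day.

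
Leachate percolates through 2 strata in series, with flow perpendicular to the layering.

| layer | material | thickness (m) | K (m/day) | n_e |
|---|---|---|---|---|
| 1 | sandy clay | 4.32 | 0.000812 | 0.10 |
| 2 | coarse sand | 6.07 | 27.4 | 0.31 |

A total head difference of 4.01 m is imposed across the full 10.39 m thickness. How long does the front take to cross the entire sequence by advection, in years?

With flow normal to the layers, continuity requires the same specific discharge q through every layer.
Σ(b_i/K_i) = 4.32/0.000812 + 6.07/27.4 = 5320 d.
q = Δh / Σ(b_i/K_i) = 4.01 / 5320 = 0.0007537 m/day.
In each layer the seepage velocity is v_i = q/n_i, so the layer transit time is t_i = b_i·n_i / q:
  layer 1 (sandy clay): t_1 = 4.32 × 0.10 / 0.0007537 = 573.2 d
  layer 2 (coarse sand): t_2 = 6.07 × 0.31 / 0.0007537 = 2497 d
Total t = Σ t_i = 3070 days = 8.405 years.

8.40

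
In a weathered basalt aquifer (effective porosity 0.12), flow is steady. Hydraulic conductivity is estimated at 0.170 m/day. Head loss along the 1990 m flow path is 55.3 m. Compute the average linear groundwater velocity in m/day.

Hydraulic gradient i = Δh / L = 55.3 / 1990 = 0.02779.
Darcy flux q = K · i = 0.1700 × 0.02779 = 0.004724 m/day.
Seepage velocity v = q / n_e = 0.004724 / 0.12 = 0.03937 m/day.

0.0394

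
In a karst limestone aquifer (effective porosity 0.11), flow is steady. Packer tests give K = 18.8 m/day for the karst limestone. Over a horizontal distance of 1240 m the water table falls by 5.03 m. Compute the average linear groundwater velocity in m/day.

0.693

Hydraulic gradient i = Δh / L = 5.03 / 1240 = 0.004056.
Darcy flux q = K · i = 18.80 × 0.004056 = 0.07626 m/day.
Seepage velocity v = q / n_e = 0.07626 / 0.11 = 0.6933 m/day.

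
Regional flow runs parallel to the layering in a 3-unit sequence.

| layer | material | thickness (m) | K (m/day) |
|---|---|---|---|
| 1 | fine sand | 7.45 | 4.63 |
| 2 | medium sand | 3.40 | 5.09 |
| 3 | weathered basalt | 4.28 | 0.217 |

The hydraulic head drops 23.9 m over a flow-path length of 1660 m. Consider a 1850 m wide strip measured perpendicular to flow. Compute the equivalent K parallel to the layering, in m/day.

Flow is parallel to layering, so each bed carries its own Darcy discharge and the transmissivities add.
Σ(K_i·b_i) = 4.63×7.45 + 5.09×3.40 + 0.217×4.28 = 52.73 m²/day.
Total thickness b = 15.13 m, so K_eq = Σ(K_i·b_i)/b = 3.485 m/day.

3.49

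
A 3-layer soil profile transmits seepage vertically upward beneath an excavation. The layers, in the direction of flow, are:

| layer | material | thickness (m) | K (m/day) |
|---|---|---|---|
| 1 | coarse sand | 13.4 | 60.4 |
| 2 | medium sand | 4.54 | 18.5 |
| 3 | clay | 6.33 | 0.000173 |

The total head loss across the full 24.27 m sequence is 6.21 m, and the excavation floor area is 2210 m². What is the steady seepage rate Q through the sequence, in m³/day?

0.375

Flow is perpendicular to layering, so the layers act in series and the equivalent K is the thickness-weighted harmonic mean.
Total thickness L = 13.4 + 4.54 + 6.33 = 24.27 m.
Σ(b_i/K_i) = 13.4/60.4 + 4.54/18.5 + 6.33/0.000173 = 36590 d.
K_eq = L / Σ(b_i/K_i) = 24.27 / 36590 = 0.0006633 m/day.
Q = K_eq · A · (Δh/L) = 0.0006633 × 2210 × (6.21/24.27) = 0.3751 m³/day.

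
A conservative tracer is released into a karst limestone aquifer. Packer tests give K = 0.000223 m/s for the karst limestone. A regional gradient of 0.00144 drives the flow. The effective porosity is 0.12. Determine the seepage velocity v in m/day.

Convert K: 0.000223 m/s × 86400 = 19.27 m/day.
Hydraulic gradient i = 0.00144.
Darcy flux q = K · i = 19.27 × 0.001440 = 0.02774 m/day.
Seepage velocity v = q / n_e = 0.02774 / 0.12 = 0.2312 m/day.

0.231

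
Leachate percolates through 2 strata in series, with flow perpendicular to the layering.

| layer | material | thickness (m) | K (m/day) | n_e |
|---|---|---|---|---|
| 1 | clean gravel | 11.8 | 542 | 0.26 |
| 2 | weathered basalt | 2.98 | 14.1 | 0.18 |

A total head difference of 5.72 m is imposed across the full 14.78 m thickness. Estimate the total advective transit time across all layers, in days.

With flow normal to the layers, continuity requires the same specific discharge q through every layer.
Σ(b_i/K_i) = 11.8/542 + 2.98/14.1 = 0.2331 d.
q = Δh / Σ(b_i/K_i) = 5.72 / 0.2331 = 24.54 m/day.
In each layer the seepage velocity is v_i = q/n_i, so the layer transit time is t_i = b_i·n_i / q:
  layer 1 (clean gravel): t_1 = 11.8 × 0.26 / 24.54 = 0.1250 d
  layer 2 (weathered basalt): t_2 = 2.98 × 0.18 / 24.54 = 0.02186 d
Total t = Σ t_i = 0.1469 days.

0.147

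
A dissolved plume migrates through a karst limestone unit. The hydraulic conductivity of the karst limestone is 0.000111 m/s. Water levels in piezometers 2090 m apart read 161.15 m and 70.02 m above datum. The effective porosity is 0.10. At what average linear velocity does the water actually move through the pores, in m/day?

Convert K: 0.000111 m/s × 86400 = 9.590 m/day.
Hydraulic gradient i = (161.15 − 70.02) / 2090 = 91.13 / 2090 = 0.04360.
Darcy flux q = K · i = 9.590 × 0.04360 = 0.4182 m/day.
Seepage velocity v = q / n_e = 0.4182 / 0.10 = 4.182 m/day.

4.18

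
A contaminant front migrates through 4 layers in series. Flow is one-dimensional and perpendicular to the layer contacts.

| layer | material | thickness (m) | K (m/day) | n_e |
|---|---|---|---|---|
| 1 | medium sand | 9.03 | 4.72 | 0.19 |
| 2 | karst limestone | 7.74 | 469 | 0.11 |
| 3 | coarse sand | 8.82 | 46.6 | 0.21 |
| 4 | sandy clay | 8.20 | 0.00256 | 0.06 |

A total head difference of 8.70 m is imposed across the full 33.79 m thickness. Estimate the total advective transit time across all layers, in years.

With flow normal to the layers, continuity requires the same specific discharge q through every layer.
Σ(b_i/K_i) = 9.03/4.72 + 7.74/469 + 8.82/46.6 + 8.20/0.00256 = 3205 d.
q = Δh / Σ(b_i/K_i) = 8.70 / 3205 = 0.002714 m/day.
In each layer the seepage velocity is v_i = q/n_i, so the layer transit time is t_i = b_i·n_i / q:
  layer 1 (medium sand): t_1 = 9.03 × 0.19 / 0.002714 = 632.1 d
  layer 2 (karst limestone): t_2 = 7.74 × 0.11 / 0.002714 = 313.7 d
  layer 3 (coarse sand): t_3 = 8.82 × 0.21 / 0.002714 = 682.4 d
  layer 4 (sandy clay): t_4 = 8.20 × 0.06 / 0.002714 = 181.3 d
Total t = Σ t_i = 1809 days = 4.954 years.

4.95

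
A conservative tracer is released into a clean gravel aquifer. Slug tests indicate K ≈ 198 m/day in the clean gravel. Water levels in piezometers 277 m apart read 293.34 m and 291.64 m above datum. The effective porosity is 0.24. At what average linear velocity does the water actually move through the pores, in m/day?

5.06

Hydraulic gradient i = (293.34 − 291.64) / 277 = 1.7 / 277 = 0.006137.
Darcy flux q = K · i = 198.0 × 0.006137 = 1.215 m/day.
Seepage velocity v = q / n_e = 1.215 / 0.24 = 5.063 m/day.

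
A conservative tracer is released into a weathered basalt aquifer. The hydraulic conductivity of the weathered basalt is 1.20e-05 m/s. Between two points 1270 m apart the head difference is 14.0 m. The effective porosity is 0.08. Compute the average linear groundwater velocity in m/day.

0.143

Convert K: 1.20e-05 m/s × 86400 = 1.037 m/day.
Hydraulic gradient i = Δh / L = 14.0 / 1270 = 0.01102.
Darcy flux q = K · i = 1.037 × 0.01102 = 0.01143 m/day.
Seepage velocity v = q / n_e = 0.01143 / 0.08 = 0.1429 m/day.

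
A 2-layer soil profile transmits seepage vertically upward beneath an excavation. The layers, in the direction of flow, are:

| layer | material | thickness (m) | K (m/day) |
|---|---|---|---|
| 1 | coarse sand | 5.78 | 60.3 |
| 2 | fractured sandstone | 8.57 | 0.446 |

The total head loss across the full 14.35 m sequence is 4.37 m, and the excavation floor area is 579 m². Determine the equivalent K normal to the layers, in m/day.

Flow is perpendicular to layering, so the layers act in series and the equivalent K is the thickness-weighted harmonic mean.
Total thickness L = 5.78 + 8.57 = 14.35 m.
Σ(b_i/K_i) = 5.78/60.3 + 8.57/0.446 = 19.31 d.
K_eq = L / Σ(b_i/K_i) = 14.35 / 19.31 = 0.7431 m/day.

0.743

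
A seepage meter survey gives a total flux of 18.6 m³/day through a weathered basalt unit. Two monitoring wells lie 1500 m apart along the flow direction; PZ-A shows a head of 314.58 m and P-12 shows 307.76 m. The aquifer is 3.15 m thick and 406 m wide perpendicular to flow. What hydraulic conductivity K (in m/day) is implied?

3.20

Cross-sectional area A = 406 × 3.15 = 1279 m².
Hydraulic gradient i = (314.58 − 307.76) / 1500 = 6.82 / 1500 = 0.004547.
From Q = K·A·i, K = Q / (A·i) = 18.6 / (1279 × 0.004547) = 3.199 m/day.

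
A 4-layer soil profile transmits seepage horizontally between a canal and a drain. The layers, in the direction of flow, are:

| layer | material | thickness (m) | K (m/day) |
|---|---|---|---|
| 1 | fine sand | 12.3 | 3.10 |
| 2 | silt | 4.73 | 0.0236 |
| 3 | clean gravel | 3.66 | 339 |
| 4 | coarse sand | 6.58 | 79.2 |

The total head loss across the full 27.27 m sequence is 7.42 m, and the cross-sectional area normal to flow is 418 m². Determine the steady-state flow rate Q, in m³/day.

Flow is perpendicular to layering, so the layers act in series and the equivalent K is the thickness-weighted harmonic mean.
Total thickness L = 12.3 + 4.73 + 3.66 + 6.58 = 27.27 m.
Σ(b_i/K_i) = 12.3/3.10 + 4.73/0.0236 + 3.66/339 + 6.58/79.2 = 204.5 d.
K_eq = L / Σ(b_i/K_i) = 27.27 / 204.5 = 0.1334 m/day.
Q = K_eq · A · (Δh/L) = 0.1334 × 418 × (7.42/27.27) = 15.17 m³/day.

15.2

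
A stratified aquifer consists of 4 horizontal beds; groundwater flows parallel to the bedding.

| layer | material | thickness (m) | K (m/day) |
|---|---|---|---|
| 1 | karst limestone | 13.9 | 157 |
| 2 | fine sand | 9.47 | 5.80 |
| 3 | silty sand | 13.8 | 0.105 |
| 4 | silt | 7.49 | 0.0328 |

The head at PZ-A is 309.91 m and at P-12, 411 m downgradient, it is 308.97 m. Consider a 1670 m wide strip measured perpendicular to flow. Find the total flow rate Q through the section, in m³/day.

8550

Flow is parallel to layering, so each bed carries its own Darcy discharge and the transmissivities add.
Σ(K_i·b_i) = 157×13.9 + 5.80×9.47 + 0.105×13.8 + 0.0328×7.49 = 2239 m²/day.
Hydraulic gradient i = (309.91 − 308.97) / 411 = 0.94 / 411 = 0.002287.
Q = Σ(K_i·b_i) · W · i = 2239 × 1670 × 0.002287 = 8551 m³/day.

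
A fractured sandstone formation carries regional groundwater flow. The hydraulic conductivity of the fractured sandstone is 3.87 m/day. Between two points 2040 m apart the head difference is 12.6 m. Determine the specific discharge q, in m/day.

Hydraulic gradient i = Δh / L = 12.6 / 2040 = 0.006176.
Specific discharge q = K · i = 3.870 × 0.006176 = 0.02390 m/day.

0.0239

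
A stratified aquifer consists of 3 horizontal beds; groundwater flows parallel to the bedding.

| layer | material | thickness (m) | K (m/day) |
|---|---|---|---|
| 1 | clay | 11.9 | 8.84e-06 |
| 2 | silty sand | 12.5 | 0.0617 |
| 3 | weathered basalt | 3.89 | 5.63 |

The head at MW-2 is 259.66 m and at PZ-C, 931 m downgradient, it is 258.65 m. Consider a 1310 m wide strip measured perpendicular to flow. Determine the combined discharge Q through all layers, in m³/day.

Flow is parallel to layering, so each bed carries its own Darcy discharge and the transmissivities add.
Σ(K_i·b_i) = 8.84e-06×11.9 + 0.0617×12.5 + 5.63×3.89 = 22.67 m²/day.
Hydraulic gradient i = (259.66 − 258.65) / 931 = 1.01 / 931 = 0.001085.
Q = Σ(K_i·b_i) · W · i = 22.67 × 1310 × 0.001085 = 32.22 m³/day.

32.2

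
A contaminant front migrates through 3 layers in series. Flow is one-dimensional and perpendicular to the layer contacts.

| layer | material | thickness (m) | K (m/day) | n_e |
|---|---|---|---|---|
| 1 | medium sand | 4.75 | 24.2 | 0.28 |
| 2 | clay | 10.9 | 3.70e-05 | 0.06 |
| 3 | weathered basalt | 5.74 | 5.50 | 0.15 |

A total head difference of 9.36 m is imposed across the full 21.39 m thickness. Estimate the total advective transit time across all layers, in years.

245

With flow normal to the layers, continuity requires the same specific discharge q through every layer.
Σ(b_i/K_i) = 4.75/24.2 + 10.9/3.70e-05 + 5.74/5.50 = 2.946e+05 d.
q = Δh / Σ(b_i/K_i) = 9.36 / 2.946e+05 = 3.177e-05 m/day.
In each layer the seepage velocity is v_i = q/n_i, so the layer transit time is t_i = b_i·n_i / q:
  layer 1 (medium sand): t_1 = 4.75 × 0.28 / 3.177e-05 = 41860 d
  layer 2 (clay): t_2 = 10.9 × 0.06 / 3.177e-05 = 20584 d
  layer 3 (weathered basalt): t_3 = 5.74 × 0.15 / 3.177e-05 = 27099 d
Total t = Σ t_i = 89543 days = 245.2 years.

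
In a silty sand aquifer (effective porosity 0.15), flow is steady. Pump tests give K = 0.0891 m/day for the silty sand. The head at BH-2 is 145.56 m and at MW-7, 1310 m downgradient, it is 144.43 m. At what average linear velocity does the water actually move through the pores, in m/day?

Hydraulic gradient i = (145.56 − 144.43) / 1310 = 1.13 / 1310 = 0.0008626.
Darcy flux q = K · i = 0.08910 × 0.0008626 = 7.686e-05 m/day.
Seepage velocity v = q / n_e = 7.686e-05 / 0.15 = 0.0005124 m/day.

0.000512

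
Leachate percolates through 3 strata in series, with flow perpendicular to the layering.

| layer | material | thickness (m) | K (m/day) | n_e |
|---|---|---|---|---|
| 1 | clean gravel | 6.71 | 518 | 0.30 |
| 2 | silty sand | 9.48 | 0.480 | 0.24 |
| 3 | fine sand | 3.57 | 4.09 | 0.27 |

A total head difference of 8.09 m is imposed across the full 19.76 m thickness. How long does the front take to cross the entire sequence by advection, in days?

13.4

With flow normal to the layers, continuity requires the same specific discharge q through every layer.
Σ(b_i/K_i) = 6.71/518 + 9.48/0.480 + 3.57/4.09 = 20.64 d.
q = Δh / Σ(b_i/K_i) = 8.09 / 20.64 = 0.3920 m/day.
In each layer the seepage velocity is v_i = q/n_i, so the layer transit time is t_i = b_i·n_i / q:
  layer 1 (clean gravel): t_1 = 6.71 × 0.30 / 0.3920 = 5.135 d
  layer 2 (silty sand): t_2 = 9.48 × 0.24 / 0.3920 = 5.804 d
  layer 3 (fine sand): t_3 = 3.57 × 0.27 / 0.3920 = 2.459 d
Total t = Σ t_i = 13.40 days.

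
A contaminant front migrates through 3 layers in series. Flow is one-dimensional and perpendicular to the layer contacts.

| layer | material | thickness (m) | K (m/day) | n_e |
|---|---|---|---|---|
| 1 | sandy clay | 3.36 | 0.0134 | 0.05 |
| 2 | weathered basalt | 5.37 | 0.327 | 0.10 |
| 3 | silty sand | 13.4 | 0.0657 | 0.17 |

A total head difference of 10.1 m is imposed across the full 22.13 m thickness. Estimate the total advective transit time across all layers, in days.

139

With flow normal to the layers, continuity requires the same specific discharge q through every layer.
Σ(b_i/K_i) = 3.36/0.0134 + 5.37/0.327 + 13.4/0.0657 = 471.1 d.
q = Δh / Σ(b_i/K_i) = 10.1 / 471.1 = 0.02144 m/day.
In each layer the seepage velocity is v_i = q/n_i, so the layer transit time is t_i = b_i·n_i / q:
  layer 1 (sandy clay): t_1 = 3.36 × 0.05 / 0.02144 = 7.837 d
  layer 2 (weathered basalt): t_2 = 5.37 × 0.10 / 0.02144 = 25.05 d
  layer 3 (silty sand): t_3 = 13.4 × 0.17 / 0.02144 = 106.3 d
Total t = Σ t_i = 139.1 days.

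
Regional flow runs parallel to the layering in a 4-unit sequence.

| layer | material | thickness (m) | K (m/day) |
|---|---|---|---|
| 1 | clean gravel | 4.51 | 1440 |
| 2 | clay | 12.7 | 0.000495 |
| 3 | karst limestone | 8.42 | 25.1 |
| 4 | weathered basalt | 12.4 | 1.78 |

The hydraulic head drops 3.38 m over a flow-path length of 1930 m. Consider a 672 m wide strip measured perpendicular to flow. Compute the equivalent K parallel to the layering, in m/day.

177

Flow is parallel to layering, so each bed carries its own Darcy discharge and the transmissivities add.
Σ(K_i·b_i) = 1440×4.51 + 0.000495×12.7 + 25.1×8.42 + 1.78×12.4 = 6728 m²/day.
Total thickness b = 38.03 m, so K_eq = Σ(K_i·b_i)/b = 176.9 m/day.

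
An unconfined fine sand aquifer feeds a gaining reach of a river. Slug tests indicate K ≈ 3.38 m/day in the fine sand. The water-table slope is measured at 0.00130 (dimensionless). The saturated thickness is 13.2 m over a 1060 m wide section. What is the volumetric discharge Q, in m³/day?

61.5

Cross-sectional area A = 1060 × 13.2 = 13992 m².
Hydraulic gradient i = 0.00130.
Darcy's law: Q = K · A · i = 3.380 × 13992 × 0.001300 = 61.48 m³/day.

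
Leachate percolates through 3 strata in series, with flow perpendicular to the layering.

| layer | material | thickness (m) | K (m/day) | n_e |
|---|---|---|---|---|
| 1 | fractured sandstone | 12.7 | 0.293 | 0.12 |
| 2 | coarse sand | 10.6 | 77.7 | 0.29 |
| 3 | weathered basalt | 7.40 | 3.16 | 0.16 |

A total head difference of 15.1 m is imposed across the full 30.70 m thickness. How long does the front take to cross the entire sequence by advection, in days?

With flow normal to the layers, continuity requires the same specific discharge q through every layer.
Σ(b_i/K_i) = 12.7/0.293 + 10.6/77.7 + 7.40/3.16 = 45.82 d.
q = Δh / Σ(b_i/K_i) = 15.1 / 45.82 = 0.3295 m/day.
In each layer the seepage velocity is v_i = q/n_i, so the layer transit time is t_i = b_i·n_i / q:
  layer 1 (fractured sandstone): t_1 = 12.7 × 0.12 / 0.3295 = 4.625 d
  layer 2 (coarse sand): t_2 = 10.6 × 0.29 / 0.3295 = 9.328 d
  layer 3 (weathered basalt): t_3 = 7.40 × 0.16 / 0.3295 = 3.593 d
Total t = Σ t_i = 17.55 days.

17.5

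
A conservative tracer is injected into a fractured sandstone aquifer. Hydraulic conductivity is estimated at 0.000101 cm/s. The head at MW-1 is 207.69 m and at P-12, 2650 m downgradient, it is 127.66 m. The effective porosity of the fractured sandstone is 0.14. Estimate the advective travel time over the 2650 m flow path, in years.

Convert K: 0.000101 cm/s × 864 = 0.08726 m/day.
Hydraulic gradient i = (207.69 − 127.66) / 2650 = 80.03 / 2650 = 0.03020.
Darcy flux q = K · i = 0.08726 × 0.03020 = 0.002635 m/day.
Seepage velocity v = q / n_e = 0.002635 / 0.14 = 0.01882 m/day.
Travel time t = L / v = 2650 / 0.01882 = 1.408e+05 days = 385.4 years.

385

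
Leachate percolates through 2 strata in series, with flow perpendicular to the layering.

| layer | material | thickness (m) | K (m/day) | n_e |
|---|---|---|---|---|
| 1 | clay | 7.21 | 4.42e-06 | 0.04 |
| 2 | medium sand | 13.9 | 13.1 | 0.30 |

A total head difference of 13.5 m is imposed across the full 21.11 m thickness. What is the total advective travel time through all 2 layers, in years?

1470

With flow normal to the layers, continuity requires the same specific discharge q through every layer.
Σ(b_i/K_i) = 7.21/4.42e-06 + 13.9/13.1 = 1.631e+06 d.
q = Δh / Σ(b_i/K_i) = 13.5 / 1.631e+06 = 8.276e-06 m/day.
In each layer the seepage velocity is v_i = q/n_i, so the layer transit time is t_i = b_i·n_i / q:
  layer 1 (clay): t_1 = 7.21 × 0.04 / 8.276e-06 = 34848 d
  layer 2 (medium sand): t_2 = 13.9 × 0.30 / 8.276e-06 = 5.039e+05 d
Total t = Σ t_i = 5.387e+05 days = 1475 years.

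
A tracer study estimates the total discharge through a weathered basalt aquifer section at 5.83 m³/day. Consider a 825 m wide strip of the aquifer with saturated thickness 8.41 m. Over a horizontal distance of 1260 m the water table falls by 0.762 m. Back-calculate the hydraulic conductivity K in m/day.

1.39

Cross-sectional area A = 825 × 8.41 = 6938 m².
Hydraulic gradient i = Δh / L = 0.762 / 1260 = 0.0006048.
From Q = K·A·i, K = Q / (A·i) = 5.83 / (6938 × 0.0006048) = 1.389 m/day.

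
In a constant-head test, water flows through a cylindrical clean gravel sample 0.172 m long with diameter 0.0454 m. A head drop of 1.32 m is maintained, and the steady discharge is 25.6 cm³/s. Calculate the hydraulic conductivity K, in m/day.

178

Cross-sectional area A = π·(d/2)² = π × (0.0454/2)² = 0.001619 m².
Convert discharge: 25.6 cm³/s = 2.560e-05 m³/s.
Darcy's law rearranged: K = Q·L / (A·Δh) = 2.560e-05 × 0.172 / (0.001619 × 1.32) = 0.002061 m/s = 178.0 m/day.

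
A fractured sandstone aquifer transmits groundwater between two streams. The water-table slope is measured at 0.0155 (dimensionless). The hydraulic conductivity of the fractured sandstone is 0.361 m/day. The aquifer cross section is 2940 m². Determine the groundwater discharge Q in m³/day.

16.5

Hydraulic gradient i = 0.0155.
Darcy's law: Q = K · A · i = 0.3610 × 2940 × 0.01550 = 16.45 m³/day.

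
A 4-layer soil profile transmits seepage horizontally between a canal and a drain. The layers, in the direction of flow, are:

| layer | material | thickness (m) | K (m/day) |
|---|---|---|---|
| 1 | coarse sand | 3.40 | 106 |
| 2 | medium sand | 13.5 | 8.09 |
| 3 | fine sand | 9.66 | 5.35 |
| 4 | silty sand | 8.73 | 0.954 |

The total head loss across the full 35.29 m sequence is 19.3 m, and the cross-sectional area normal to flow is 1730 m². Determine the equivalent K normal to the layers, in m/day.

Flow is perpendicular to layering, so the layers act in series and the equivalent K is the thickness-weighted harmonic mean.
Total thickness L = 3.40 + 13.5 + 9.66 + 8.73 = 35.29 m.
Σ(b_i/K_i) = 3.40/106 + 13.5/8.09 + 9.66/5.35 + 8.73/0.954 = 12.66 d.
K_eq = L / Σ(b_i/K_i) = 35.29 / 12.66 = 2.788 m/day.

2.79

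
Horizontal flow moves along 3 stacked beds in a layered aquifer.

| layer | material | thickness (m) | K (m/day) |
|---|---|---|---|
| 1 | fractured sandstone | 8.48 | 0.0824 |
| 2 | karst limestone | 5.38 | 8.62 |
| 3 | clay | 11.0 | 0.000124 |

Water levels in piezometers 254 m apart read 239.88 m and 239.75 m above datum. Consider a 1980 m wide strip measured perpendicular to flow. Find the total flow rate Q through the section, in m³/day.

Flow is parallel to layering, so each bed carries its own Darcy discharge and the transmissivities add.
Σ(K_i·b_i) = 0.0824×8.48 + 8.62×5.38 + 0.000124×11.0 = 47.08 m²/day.
Hydraulic gradient i = (239.88 − 239.75) / 254 = 0.13 / 254 = 0.0005118.
Q = Σ(K_i·b_i) · W · i = 47.08 × 1980 × 0.0005118 = 47.71 m³/day.

47.7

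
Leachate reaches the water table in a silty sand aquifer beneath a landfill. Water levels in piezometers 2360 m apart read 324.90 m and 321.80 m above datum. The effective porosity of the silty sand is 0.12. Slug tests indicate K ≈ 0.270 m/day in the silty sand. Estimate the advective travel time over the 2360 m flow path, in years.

2190

Hydraulic gradient i = (324.90 − 321.80) / 2360 = 3.1 / 2360 = 0.001314.
Darcy flux q = K · i = 0.2700 × 0.001314 = 0.0003547 m/day.
Seepage velocity v = q / n_e = 0.0003547 / 0.12 = 0.002956 m/day.
Travel time t = L / v = 2360 / 0.002956 = 7.985e+05 days = 2186 years.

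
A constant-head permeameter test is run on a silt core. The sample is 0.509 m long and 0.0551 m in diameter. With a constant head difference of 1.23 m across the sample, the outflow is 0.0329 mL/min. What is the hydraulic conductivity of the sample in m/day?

Cross-sectional area A = π·(d/2)² = π × (0.0551/2)² = 0.002384 m².
Convert discharge: 0.0329 mL/min = 5.483e-10 m³/s.
Darcy's law rearranged: K = Q·L / (A·Δh) = 5.483e-10 × 0.509 / (0.002384 × 1.23) = 9.516e-08 m/s = 0.008222 m/day.

0.00822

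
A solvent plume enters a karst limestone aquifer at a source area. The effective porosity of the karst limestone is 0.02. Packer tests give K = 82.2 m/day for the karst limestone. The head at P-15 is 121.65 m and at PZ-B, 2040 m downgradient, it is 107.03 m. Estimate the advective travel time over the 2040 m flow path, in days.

69.3

Hydraulic gradient i = (121.65 − 107.03) / 2040 = 14.62 / 2040 = 0.007167.
Darcy flux q = K · i = 82.20 × 0.007167 = 0.5891 m/day.
Seepage velocity v = q / n_e = 0.5891 / 0.02 = 29.46 m/day.
Travel time t = L / v = 2040 / 29.46 = 69.26 days.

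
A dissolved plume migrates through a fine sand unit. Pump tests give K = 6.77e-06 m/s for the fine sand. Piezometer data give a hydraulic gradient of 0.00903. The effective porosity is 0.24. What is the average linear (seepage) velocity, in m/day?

0.0220

Convert K: 6.77e-06 m/s × 86400 = 0.5849 m/day.
Hydraulic gradient i = 0.00903.
Darcy flux q = K · i = 0.5849 × 0.009030 = 0.005282 m/day.
Seepage velocity v = q / n_e = 0.005282 / 0.24 = 0.02201 m/day.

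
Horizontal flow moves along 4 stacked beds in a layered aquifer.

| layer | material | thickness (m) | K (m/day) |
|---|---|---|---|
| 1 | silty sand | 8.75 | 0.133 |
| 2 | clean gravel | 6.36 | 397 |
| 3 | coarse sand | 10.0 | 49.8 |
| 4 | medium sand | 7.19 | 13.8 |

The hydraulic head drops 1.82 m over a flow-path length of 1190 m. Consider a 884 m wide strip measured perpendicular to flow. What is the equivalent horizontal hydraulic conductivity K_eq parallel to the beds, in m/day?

96.7

Flow is parallel to layering, so each bed carries its own Darcy discharge and the transmissivities add.
Σ(K_i·b_i) = 0.133×8.75 + 397×6.36 + 49.8×10.0 + 13.8×7.19 = 3123 m²/day.
Total thickness b = 32.30 m, so K_eq = Σ(K_i·b_i)/b = 96.70 m/day.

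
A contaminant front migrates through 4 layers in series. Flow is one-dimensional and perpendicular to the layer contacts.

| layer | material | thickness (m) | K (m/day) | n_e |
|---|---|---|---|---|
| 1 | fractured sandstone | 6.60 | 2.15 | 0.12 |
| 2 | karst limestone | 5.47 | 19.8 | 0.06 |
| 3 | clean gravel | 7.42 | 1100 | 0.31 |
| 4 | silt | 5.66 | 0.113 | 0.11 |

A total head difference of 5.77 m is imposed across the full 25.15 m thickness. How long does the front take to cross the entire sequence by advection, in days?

37.4

With flow normal to the layers, continuity requires the same specific discharge q through every layer.
Σ(b_i/K_i) = 6.60/2.15 + 5.47/19.8 + 7.42/1100 + 5.66/0.113 = 53.44 d.
q = Δh / Σ(b_i/K_i) = 5.77 / 53.44 = 0.1080 m/day.
In each layer the seepage velocity is v_i = q/n_i, so the layer transit time is t_i = b_i·n_i / q:
  layer 1 (fractured sandstone): t_1 = 6.60 × 0.12 / 0.1080 = 7.335 d
  layer 2 (karst limestone): t_2 = 5.47 × 0.06 / 0.1080 = 3.040 d
  layer 3 (clean gravel): t_3 = 7.42 × 0.31 / 0.1080 = 21.30 d
  layer 4 (silt): t_4 = 5.66 × 0.11 / 0.1080 = 5.766 d
Total t = Σ t_i = 37.45 days.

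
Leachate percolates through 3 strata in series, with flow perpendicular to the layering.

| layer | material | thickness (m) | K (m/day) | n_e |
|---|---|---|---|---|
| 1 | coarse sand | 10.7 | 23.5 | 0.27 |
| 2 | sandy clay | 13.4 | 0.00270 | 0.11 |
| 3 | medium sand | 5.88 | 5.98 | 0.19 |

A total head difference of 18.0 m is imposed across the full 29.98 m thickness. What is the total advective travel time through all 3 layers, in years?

4.14

With flow normal to the layers, continuity requires the same specific discharge q through every layer.
Σ(b_i/K_i) = 10.7/23.5 + 13.4/0.00270 + 5.88/5.98 = 4964 d.
q = Δh / Σ(b_i/K_i) = 18.0 / 4964 = 0.003626 m/day.
In each layer the seepage velocity is v_i = q/n_i, so the layer transit time is t_i = b_i·n_i / q:
  layer 1 (coarse sand): t_1 = 10.7 × 0.27 / 0.003626 = 796.8 d
  layer 2 (sandy clay): t_2 = 13.4 × 0.11 / 0.003626 = 406.5 d
  layer 3 (medium sand): t_3 = 5.88 × 0.19 / 0.003626 = 308.1 d
Total t = Σ t_i = 1511 days = 4.138 years.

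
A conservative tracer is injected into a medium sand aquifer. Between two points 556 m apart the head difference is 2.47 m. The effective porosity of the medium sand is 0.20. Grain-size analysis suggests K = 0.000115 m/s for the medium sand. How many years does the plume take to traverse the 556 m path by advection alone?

6.90

Convert K: 0.000115 m/s × 86400 = 9.936 m/day.
Hydraulic gradient i = Δh / L = 2.47 / 556 = 0.004442.
Darcy flux q = K · i = 9.936 × 0.004442 = 0.04414 m/day.
Seepage velocity v = q / n_e = 0.04414 / 0.20 = 0.2207 m/day.
Travel time t = L / v = 556 / 0.2207 = 2519 days = 6.897 years.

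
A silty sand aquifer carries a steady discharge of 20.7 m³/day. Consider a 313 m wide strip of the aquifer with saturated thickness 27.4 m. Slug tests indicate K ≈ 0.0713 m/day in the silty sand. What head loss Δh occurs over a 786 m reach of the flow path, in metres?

Cross-sectional area A = 313 × 27.4 = 8576 m².
From Q = K·A·i, i = Q / (K·A) = 20.7 / (0.07130 × 8576) = 0.03385.
Head loss Δh = i · L = 0.03385 × 786 = 26.61 m.

26.6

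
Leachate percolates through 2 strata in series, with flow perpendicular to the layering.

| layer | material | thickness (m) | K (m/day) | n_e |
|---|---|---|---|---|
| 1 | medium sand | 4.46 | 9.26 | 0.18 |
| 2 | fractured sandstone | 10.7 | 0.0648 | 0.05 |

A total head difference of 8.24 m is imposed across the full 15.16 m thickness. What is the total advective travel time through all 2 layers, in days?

With flow normal to the layers, continuity requires the same specific discharge q through every layer.
Σ(b_i/K_i) = 4.46/9.26 + 10.7/0.0648 = 165.6 d.
q = Δh / Σ(b_i/K_i) = 8.24 / 165.6 = 0.04976 m/day.
In each layer the seepage velocity is v_i = q/n_i, so the layer transit time is t_i = b_i·n_i / q:
  layer 1 (medium sand): t_1 = 4.46 × 0.18 / 0.04976 = 16.13 d
  layer 2 (fractured sandstone): t_2 = 10.7 × 0.05 / 0.04976 = 10.75 d
Total t = Σ t_i = 26.89 days.

26.9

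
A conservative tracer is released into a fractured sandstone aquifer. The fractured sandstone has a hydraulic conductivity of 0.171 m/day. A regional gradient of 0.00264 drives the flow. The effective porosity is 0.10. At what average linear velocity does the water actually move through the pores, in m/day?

Hydraulic gradient i = 0.00264.
Darcy flux q = K · i = 0.1710 × 0.002640 = 0.0004514 m/day.
Seepage velocity v = q / n_e = 0.0004514 / 0.10 = 0.004514 m/day.

0.00451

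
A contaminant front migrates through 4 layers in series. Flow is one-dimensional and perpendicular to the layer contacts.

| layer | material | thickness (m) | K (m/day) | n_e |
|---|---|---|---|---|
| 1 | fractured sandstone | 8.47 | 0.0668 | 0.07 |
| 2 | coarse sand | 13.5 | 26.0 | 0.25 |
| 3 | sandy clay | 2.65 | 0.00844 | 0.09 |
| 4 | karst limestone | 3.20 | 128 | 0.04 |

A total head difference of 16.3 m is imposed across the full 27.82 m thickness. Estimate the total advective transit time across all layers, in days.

117

With flow normal to the layers, continuity requires the same specific discharge q through every layer.
Σ(b_i/K_i) = 8.47/0.0668 + 13.5/26.0 + 2.65/0.00844 + 3.20/128 = 441.3 d.
q = Δh / Σ(b_i/K_i) = 16.3 / 441.3 = 0.03693 m/day.
In each layer the seepage velocity is v_i = q/n_i, so the layer transit time is t_i = b_i·n_i / q:
  layer 1 (fractured sandstone): t_1 = 8.47 × 0.07 / 0.03693 = 16.05 d
  layer 2 (coarse sand): t_2 = 13.5 × 0.25 / 0.03693 = 91.38 d
  layer 3 (sandy clay): t_3 = 2.65 × 0.09 / 0.03693 = 6.457 d
  layer 4 (karst limestone): t_4 = 3.20 × 0.04 / 0.03693 = 3.466 d
Total t = Σ t_i = 117.4 days.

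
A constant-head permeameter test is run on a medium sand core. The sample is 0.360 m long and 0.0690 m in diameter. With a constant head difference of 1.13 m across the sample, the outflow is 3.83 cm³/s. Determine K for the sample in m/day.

Cross-sectional area A = π·(d/2)² = π × (0.0690/2)² = 0.003739 m².
Convert discharge: 3.83 cm³/s = 3.830e-06 m³/s.
Darcy's law rearranged: K = Q·L / (A·Δh) = 3.830e-06 × 0.360 / (0.003739 × 1.13) = 0.0003263 m/s = 28.19 m/day.

28.2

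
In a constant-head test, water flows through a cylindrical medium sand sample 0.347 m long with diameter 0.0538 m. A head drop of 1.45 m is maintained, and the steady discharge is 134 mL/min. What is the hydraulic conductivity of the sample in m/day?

Cross-sectional area A = π·(d/2)² = π × (0.0538/2)² = 0.002273 m².
Convert discharge: 134 mL/min = 2.233e-06 m³/s.
Darcy's law rearranged: K = Q·L / (A·Δh) = 2.233e-06 × 0.347 / (0.002273 × 1.45) = 0.0002351 m/s = 20.31 m/day.

20.3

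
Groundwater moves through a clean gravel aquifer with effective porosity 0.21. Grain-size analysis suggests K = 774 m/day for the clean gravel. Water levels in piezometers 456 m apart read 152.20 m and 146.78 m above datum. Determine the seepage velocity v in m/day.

Hydraulic gradient i = (152.20 − 146.78) / 456 = 5.42 / 456 = 0.01189.
Darcy flux q = K · i = 774.0 × 0.01189 = 9.200 m/day.
Seepage velocity v = q / n_e = 9.200 / 0.21 = 43.81 m/day.

43.8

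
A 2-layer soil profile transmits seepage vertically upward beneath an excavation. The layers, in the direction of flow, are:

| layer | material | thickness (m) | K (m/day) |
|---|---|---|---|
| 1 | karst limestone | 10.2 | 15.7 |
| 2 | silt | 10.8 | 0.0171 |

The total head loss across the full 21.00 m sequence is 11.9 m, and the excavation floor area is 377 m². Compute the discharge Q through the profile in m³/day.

Flow is perpendicular to layering, so the layers act in series and the equivalent K is the thickness-weighted harmonic mean.
Total thickness L = 10.2 + 10.8 = 21.00 m.
Σ(b_i/K_i) = 10.2/15.7 + 10.8/0.0171 = 632.2 d.
K_eq = L / Σ(b_i/K_i) = 21.00 / 632.2 = 0.03322 m/day.
Q = K_eq · A · (Δh/L) = 0.03322 × 377 × (11.9/21.00) = 7.096 m³/day.

7.10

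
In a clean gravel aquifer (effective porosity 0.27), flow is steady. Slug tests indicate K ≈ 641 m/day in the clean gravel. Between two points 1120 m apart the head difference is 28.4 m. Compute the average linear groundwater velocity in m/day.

60.2

Hydraulic gradient i = Δh / L = 28.4 / 1120 = 0.02536.
Darcy flux q = K · i = 641.0 × 0.02536 = 16.25 m/day.
Seepage velocity v = q / n_e = 16.25 / 0.27 = 60.20 m/day.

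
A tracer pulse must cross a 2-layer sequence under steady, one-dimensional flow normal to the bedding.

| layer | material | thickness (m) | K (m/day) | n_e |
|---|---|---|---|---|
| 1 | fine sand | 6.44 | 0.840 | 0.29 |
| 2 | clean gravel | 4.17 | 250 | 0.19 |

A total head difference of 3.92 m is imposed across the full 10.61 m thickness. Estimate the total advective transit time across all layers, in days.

With flow normal to the layers, continuity requires the same specific discharge q through every layer.
Σ(b_i/K_i) = 6.44/0.840 + 4.17/250 = 7.683 d.
q = Δh / Σ(b_i/K_i) = 3.92 / 7.683 = 0.5102 m/day.
In each layer the seepage velocity is v_i = q/n_i, so the layer transit time is t_i = b_i·n_i / q:
  layer 1 (fine sand): t_1 = 6.44 × 0.29 / 0.5102 = 3.661 d
  layer 2 (clean gravel): t_2 = 4.17 × 0.19 / 0.5102 = 1.553 d
Total t = Σ t_i = 5.214 days.

5.21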